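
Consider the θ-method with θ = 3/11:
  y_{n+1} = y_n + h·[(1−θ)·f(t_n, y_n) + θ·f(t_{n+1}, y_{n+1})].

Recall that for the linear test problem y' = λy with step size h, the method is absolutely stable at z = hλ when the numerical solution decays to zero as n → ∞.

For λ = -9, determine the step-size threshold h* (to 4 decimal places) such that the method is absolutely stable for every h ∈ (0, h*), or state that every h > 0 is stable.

(-4.4000,0); λ=-9 ⇒ h* = (22/5)/9 = 0.4889.

On y'=λy, z=hλ:
  y_{n+1} = y_n + z·[8/11·y_n + 3/11·y_{n+1}] ⇒ (1 − 3/11z)y_{n+1} = (1 + 8/11z)y_n
  so R(z) = (1 + 8/11z)/(1 − 3/11z).

Need |R(x)|<1, x<0.
x=-1.72: |R|=0.1708
R=−1: 1+8/11x = −1+3/11x ⇒ -5/11x=2 ⇒ x=2/(-5/11)=-4.4000
Confirm numerically:
  x=-3.399: |R|=0.76388 <1
  x=-3.369: |R|=0.75577 <1
  x=-3.195: |R|=0.70731 <1
  x=-1.857: |R|=0.23270 <1
  x=-4.960: |R|=1.10819 >1
  x=-4.808: |R|=1.08024 >1
  x=-4.502: |R|=1.02081 >1
Interval (-4.4000, 0).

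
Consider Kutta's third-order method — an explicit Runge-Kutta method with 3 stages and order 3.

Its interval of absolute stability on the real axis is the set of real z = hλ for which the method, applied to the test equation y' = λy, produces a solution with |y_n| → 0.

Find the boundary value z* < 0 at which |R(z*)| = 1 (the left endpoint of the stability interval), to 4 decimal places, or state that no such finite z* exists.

left endpoint -2.5127.

With y'=λy (z=hλ):
  order 3, 3-stage ⇒ R(z)=1+z+z^2/2+z^3/6
  (e.g. R(-0.46)=0.62958, |R|=0.62958)

Boundary: |R(x)|=1, x<0.
x=-0.46: |R|=0.6296
|R(-2.43)|=0.8690 |R(-2.11)|=0.4496 |R(-1)|=0.3333
Bisect:
  x_lo=-3.0520 |R|=2.1327  x_hi=-0.3895 |R|=0.6765
  mid=-1.72077 |R|=0.08946 →hi
  mid=-2.38638 |R|=0.80398 →hi
  mid=-2.71919 |R|=1.37314 →lo
  mid=-2.55279 |R|=1.06706 →lo
  mid=-2.46959 |R|=0.93043 →hi
  mid=-2.51119 |R|=0.99744 →hi
  mid=-2.53199 |R|=1.03192 →lo
  mid=-2.52159 |R|=1.01460 →lo
  mid=-2.51639 |R|=1.00600 →lo
  ...
  [-2.51281,-2.51265] ⇒ x*=-2.5127
Stable set (-2.5127, 0).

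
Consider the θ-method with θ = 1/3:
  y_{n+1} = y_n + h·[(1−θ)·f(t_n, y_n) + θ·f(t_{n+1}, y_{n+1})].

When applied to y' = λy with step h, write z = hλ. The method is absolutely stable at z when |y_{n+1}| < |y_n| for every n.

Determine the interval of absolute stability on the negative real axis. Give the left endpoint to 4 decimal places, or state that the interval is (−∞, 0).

z∈(-6.0000,0).

Set f=λy, z=hλ:
  y_{n+1} = y_n + z·[2/3·y_n + 1/3·y_{n+1}] ⇒ (1 − 1/3z)y_{n+1} = (1 + 2/3z)y_n
  R(z) = (1 + 2/3z)/(1 − 1/3z).

Boundary: |R(x)|=1, x<0.
x=-1.42: |R|=0.0362
R=−1: 1+2/3x = −1+1/3x ⇒ -1/3x=2 ⇒ x=2/(-1/3)=-6.0000
Confirm numerically:
  x=-3.973: |R|=0.70931 <1
  x=-3.947: |R|=0.70448 <1
  x=-3.658: |R|=0.64824 <1
  x=-2.414: |R|=0.33764 <1
  x=-6.231: |R|=1.02502 >1
  x=-6.169: |R|=1.01843 >1
So |R|<1 on (-6.0000, 0).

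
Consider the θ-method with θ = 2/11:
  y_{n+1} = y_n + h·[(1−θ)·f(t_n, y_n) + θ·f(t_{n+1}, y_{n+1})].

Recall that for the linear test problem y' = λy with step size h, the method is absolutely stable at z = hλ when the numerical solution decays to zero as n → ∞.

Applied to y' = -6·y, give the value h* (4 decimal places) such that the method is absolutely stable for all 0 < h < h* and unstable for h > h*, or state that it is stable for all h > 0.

With y'=λy (z=hλ):
  y_{n+1} = y_n + z·[9/11·y_n + 2/11·y_{n+1}] ⇒ (1 − 2/11z)y_{n+1} = (1 + 9/11z)y_n
  R(z) = (1 + 9/11z)/(1 − 2/11z).

Need |R(x)|<1, x<0.
x=-1.34: |R|=0.0775
R=−1: 1+9/11x = −1+2/11x ⇒ -7/11x=2 ⇒ x=2/(-7/11)=-3.1429
Confirm numerically:
  x=-2.610: |R|=0.77004 <1
  x=-2.604: |R|=0.76728 <1
  x=-2.451: |R|=0.69545 <1
  x=-1.988: |R|=0.46020 <1
  x=-3.717: |R|=1.21802 >1
  x=-3.618: |R|=1.18239 >1
  x=-3.557: |R|=1.16004 >1
Interval (-3.1429, 0).

(-3.1429,0); λ=-6 ⇒ h* = (22/7)/6 = 0.5238.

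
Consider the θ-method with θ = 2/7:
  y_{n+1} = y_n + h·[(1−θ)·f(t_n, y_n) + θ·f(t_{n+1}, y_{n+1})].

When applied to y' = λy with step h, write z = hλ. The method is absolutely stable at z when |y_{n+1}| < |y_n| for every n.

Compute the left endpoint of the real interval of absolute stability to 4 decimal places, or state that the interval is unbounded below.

On y'=λy, z=hλ:
  y_{n+1} = y_n + z·[5/7·y_n + 2/7·y_{n+1}] ⇒ (1 − 2/7z)y_{n+1} = (1 + 5/7z)y_n
  so R(z) = (1 + 5/7z)/(1 − 2/7z).

Need |R(x)|<1, x<0.
x=-0.74: |R|=0.3892
R=−1: 1+5/7x = −1+2/7x ⇒ -3/7x=2 ⇒ x=2/(-3/7)=-4.6667
Confirm numerically:
  x=-4.550: |R|=0.97826 <1
  x=-2.444: |R|=0.43910 <1
  x=-2.112: |R|=0.31718 <1
  x=-5.180: |R|=1.08871 >1
  x=-5.154: |R|=1.08447 >1
  x=-5.008: |R|=1.06018 >1
So |R|<1 on (-4.6667, 0).

z* = -4.6667.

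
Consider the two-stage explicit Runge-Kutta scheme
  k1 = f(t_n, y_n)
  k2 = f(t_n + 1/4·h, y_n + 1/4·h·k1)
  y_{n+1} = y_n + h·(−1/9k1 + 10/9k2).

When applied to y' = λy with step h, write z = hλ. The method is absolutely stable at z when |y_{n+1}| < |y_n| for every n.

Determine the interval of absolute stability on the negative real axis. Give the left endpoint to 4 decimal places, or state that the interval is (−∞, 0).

With y'=λy (z=hλ):
  k1=λy_n ⇒ h·k1=z·y_n;  k2=λ(1+1/4z)y_n ⇒ h·k2=z(1+1/4z)y_n
  y_{n+1}/y_n = 1 − 1/9z + 10/9z(1+1/4z) = 1 + z + 5/18z²
  R(z) = 1 + z + 5/18z².

Solve |R(x)|<1 on ℝ⁻.
x=-1.48: |R|=0.1284
R=1: x+5/18x²=0 ⇒ x=−18/5=-3.6000; min R=1−1/(4·5/18)=0.1000>−1
Confirm numerically:
  x=-3.535: |R|=0.93617 <1
  x=-3.362: |R|=0.77773 <1
  x=-2.572: |R|=0.26555 <1
  x=-2.569: |R|=0.26427 <1
  x=-4.149: |R|=1.63272 >1
  x=-4.120: |R|=1.59511 >1
Stable set (-3.6000, 0).

(-3.6000, 0).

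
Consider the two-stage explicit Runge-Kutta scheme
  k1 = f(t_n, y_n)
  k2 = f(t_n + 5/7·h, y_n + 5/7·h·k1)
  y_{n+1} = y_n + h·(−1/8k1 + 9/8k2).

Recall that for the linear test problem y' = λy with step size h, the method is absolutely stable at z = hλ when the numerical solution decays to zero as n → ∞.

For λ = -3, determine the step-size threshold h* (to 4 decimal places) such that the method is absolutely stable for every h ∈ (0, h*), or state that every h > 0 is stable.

(-1.2444,0); λ=-3 ⇒ h* = (56/45)/3 = 0.4148.

Set f=λy, z=hλ:
  k1=λy_n ⇒ h·k1=z·y_n;  k2=λ(1+5/7z)y_n ⇒ h·k2=z(1+5/7z)y_n
  y_{n+1}/y_n = 1 − 1/8z + 9/8z(1+5/7z) = 1 + z + 45/56z²
  so R(z) = 1 + z + 45/56z².

Boundary: |R(x)|=1, x<0.
x=-1.75: |R|=1.7109
R=1: x+45/56x²=0 ⇒ x=−56/45=-1.2444; min R=1−1/(4·45/56)=0.6889>−1
Confirm numerically:
  x=-1.129: |R|=0.89527 <1
  x=-1.045: |R|=0.83252 <1
  x=-1.044: |R|=0.83184 <1
  x=-0.759: |R|=0.70392 <1
  x=-1.458: |R|=1.25020 >1
  x=-1.357: |R|=1.12274 >1
  x=-1.325: |R|=1.08577 >1
Stable set (-1.2444, 0).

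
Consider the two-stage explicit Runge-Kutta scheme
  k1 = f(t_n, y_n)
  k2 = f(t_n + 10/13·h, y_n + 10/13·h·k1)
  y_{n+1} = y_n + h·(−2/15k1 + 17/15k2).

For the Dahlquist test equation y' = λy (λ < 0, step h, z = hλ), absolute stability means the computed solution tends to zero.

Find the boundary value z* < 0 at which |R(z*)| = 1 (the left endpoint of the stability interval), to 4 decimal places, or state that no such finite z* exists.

z* = -1.1471.

Set f=λy, z=hλ:
  k1=λy_n ⇒ h·k1=z·y_n;  k2=λ(1+10/13z)y_n ⇒ h·k2=z(1+10/13z)y_n
  y_{n+1}/y_n = 1 − 2/15z + 17/15z(1+10/13z) = 1 + z + 34/39z²
  ⇒ R(z) = 1 + z + 34/39z².

Find x<0 with |R(x)|<1.
x=-1.02: |R|=0.8870
R=1: x+34/39x²=0 ⇒ x=−39/34=-1.1471; min R=1−1/(4·34/39)=0.7132>−1
Confirm numerically:
  x=-0.953: |R|=0.83877 <1
  x=-0.888: |R|=0.79945 <1
  x=-0.566: |R|=0.71328 <1
  x=-1.650: |R|=1.72346 >1
  x=-1.642: |R|=1.70850 >1
Stable set (-1.1471, 0).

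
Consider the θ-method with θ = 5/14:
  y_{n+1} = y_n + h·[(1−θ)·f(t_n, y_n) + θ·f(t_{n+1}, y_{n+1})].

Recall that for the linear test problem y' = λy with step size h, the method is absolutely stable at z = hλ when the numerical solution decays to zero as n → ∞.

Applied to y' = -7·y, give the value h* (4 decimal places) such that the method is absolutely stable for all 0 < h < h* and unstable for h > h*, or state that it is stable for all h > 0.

(-7.0000,0); λ=-7 ⇒ h* = (7)/7 = 1.0000.

With y'=λy (z=hλ):
  y_{n+1} = y_n + z·[9/14·y_n + 5/14·y_{n+1}] ⇒ (1 − 5/14z)y_{n+1} = (1 + 9/14z)y_n
  ⇒ R(z) = (1 + 9/14z)/(1 − 5/14z).

Need |R(x)|<1, x<0.
x=-0.72: |R|=0.4273
R=−1: 1+9/14x = −1+5/14x ⇒ -2/7x=2 ⇒ x=2/(-2/7)=-7.0000
Confirm numerically:
  x=-6.619: |R|=0.96764 <1
  x=-6.474: |R|=0.95463 <1
  x=-5.789: |R|=0.88720 <1
  x=-4.259: |R|=0.68936 <1
  x=-7.472: |R|=1.03676 >1
  x=-7.426: |R|=1.03333 >1
So |R|<1 on (-7.0000, 0).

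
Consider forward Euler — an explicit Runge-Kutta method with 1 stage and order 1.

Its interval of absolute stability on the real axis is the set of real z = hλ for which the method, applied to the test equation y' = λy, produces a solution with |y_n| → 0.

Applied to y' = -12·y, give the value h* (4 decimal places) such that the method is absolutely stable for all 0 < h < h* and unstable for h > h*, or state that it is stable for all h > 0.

(-2.0000,0); λ=-12 ⇒ h* = 0.1667.

On y'=λy, z=hλ:
  order 1, 1-stage ⇒ R(z)=1+z
  (e.g. R(-1.17)=-0.17000, |R|=0.17000)

Solve |R(x)|<1 on ℝ⁻.
x=-1.17: |R|=0.1700
|R(-1.71)|=0.7100 |R(-1.28)|=0.2800 |R(-0.55)|=0.4500
Bisect:
  x_lo=-2.3549 |R|=1.3549  x_hi=-0.2579 |R|=0.7421
  mid=-1.30643 |R|=0.30643 →hi
  mid=-1.83068 |R|=0.83068 →hi
  mid=-2.09281 |R|=1.09281 →lo
  mid=-1.96174 |R|=0.96174 →hi
  mid=-2.02728 |R|=1.02728 →lo
  mid=-1.99451 |R|=0.99451 →hi
  mid=-2.01089 |R|=1.01089 →lo
  mid=-2.00270 |R|=1.00270 →lo
  mid=-1.99861 |R|=0.99861 →hi
  mid=-2.00065 |R|=1.00065 →lo
  ...
  [-2.00001,-1.99988] ⇒ x*=-2.0000
Stable set (-2.0000, 0).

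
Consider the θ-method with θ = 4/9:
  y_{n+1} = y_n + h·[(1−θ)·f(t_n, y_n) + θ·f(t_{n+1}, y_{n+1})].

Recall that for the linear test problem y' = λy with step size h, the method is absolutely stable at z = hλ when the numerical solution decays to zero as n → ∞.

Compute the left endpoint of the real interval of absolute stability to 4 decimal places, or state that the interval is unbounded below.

z* = -18.0000.

On y'=λy, z=hλ:
  y_{n+1} = y_n + z·[5/9·y_n + 4/9·y_{n+1}] ⇒ (1 − 4/9z)y_{n+1} = (1 + 5/9z)y_n
  so R(z) = (1 + 5/9z)/(1 − 4/9z).

Need |R(x)|<1, x<0.
x=-0.62: |R|=0.5139
R=−1: 1+5/9x = −1+4/9x ⇒ -1/9x=2 ⇒ x=2/(-1/9)=-18.0000
Confirm numerically:
  x=-15.796: |R|=0.96947 <1
  x=-7.948: |R|=0.75358 <1
  x=-7.500: |R|=0.73077 <1
  x=-18.544: |R|=1.00654 >1
  x=-18.210: |R|=1.00257 >1
  x=-18.181: |R|=1.00221 >1
Stable set (-18.0000, 0).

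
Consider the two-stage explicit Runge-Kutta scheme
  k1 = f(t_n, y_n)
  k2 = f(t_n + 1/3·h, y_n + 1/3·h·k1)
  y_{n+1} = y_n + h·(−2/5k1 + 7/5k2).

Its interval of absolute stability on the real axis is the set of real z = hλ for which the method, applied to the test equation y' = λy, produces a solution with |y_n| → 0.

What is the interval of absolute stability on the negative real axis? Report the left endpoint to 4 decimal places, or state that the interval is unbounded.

(-2.1429, 0).

On y'=λy, z=hλ:
  k1=λy_n ⇒ h·k1=z·y_n;  k2=λ(1+1/3z)y_n ⇒ h·k2=z(1+1/3z)y_n
  y_{n+1}/y_n = 1 − 2/5z + 7/5z(1+1/3z) = 1 + z + 7/15z²
  ⇒ R(z) = 1 + z + 7/15z².

Find x<0 with |R(x)|<1.
x=-0.75: |R|=0.5125
R=1: x+7/15x²=0 ⇒ x=−15/7=-2.1429; min R=1−1/(4·7/15)=0.4643>−1
Confirm numerically:
  x=-1.979: |R|=0.84867 <1
  x=-1.485: |R|=0.54411 <1
  x=-0.880: |R|=0.48139 <1
  x=-2.524: |R|=1.44894 >1
  x=-2.469: |R|=1.37578 >1
  x=-2.404: |R|=1.29297 >1
So |R|<1 on (-2.1429, 0).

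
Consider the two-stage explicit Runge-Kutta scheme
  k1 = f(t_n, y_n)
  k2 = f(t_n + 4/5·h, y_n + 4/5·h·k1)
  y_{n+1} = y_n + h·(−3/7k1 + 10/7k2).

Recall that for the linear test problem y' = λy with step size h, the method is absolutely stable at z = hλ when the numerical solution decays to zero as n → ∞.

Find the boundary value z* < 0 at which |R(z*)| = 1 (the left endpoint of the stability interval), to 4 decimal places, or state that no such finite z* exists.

z* = -0.8750.

On y'=λy, z=hλ:
  k1=λy_n ⇒ h·k1=z·y_n;  k2=λ(1+4/5z)y_n ⇒ h·k2=z(1+4/5z)y_n
  y_{n+1}/y_n = 1 − 3/7z + 10/7z(1+4/5z) = 1 + z + 8/7z²
  ⇒ R(z) = 1 + z + 8/7z².

Solve |R(x)|<1 on ℝ⁻.
x=-1.46: |R|=1.9761
R=1: x+8/7x²=0 ⇒ x=−7/8=-0.8750; min R=1−1/(4·8/7)=0.7812>−1
Confirm numerically:
  x=-0.720: |R|=0.87246 <1
  x=-0.719: |R|=0.87181 <1
  x=-0.589: |R|=0.80748 <1
  x=-0.362: |R|=0.78776 <1
  x=-1.128: |R|=1.32615 >1
  x=-1.067: |R|=1.23413 >1
Stable set (-0.8750, 0).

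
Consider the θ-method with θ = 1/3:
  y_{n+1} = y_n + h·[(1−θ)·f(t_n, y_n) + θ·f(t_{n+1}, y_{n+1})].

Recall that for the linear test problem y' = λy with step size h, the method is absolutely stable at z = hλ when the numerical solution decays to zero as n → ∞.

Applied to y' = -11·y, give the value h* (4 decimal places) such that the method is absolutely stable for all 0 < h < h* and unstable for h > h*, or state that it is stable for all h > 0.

(-6.0000,0); λ=-11 ⇒ h* = (6)/11 = 0.5455.

Set f=λy, z=hλ:
  y_{n+1} = y_n + z·[2/3·y_n + 1/3·y_{n+1}] ⇒ (1 − 1/3z)y_{n+1} = (1 + 2/3z)y_n
  Hence R(z) = (1 + 2/3z)/(1 − 1/3z).

Boundary: |R(x)|=1, x<0.
x=-1.13: |R|=0.1792
R=−1: 1+2/3x = −1+1/3x ⇒ -1/3x=2 ⇒ x=2/(-1/3)=-6.0000
Confirm numerically:
  x=-5.956: |R|=0.99509 <1
  x=-3.793: |R|=0.67511 <1
  x=-3.091: |R|=0.52241 <1
  x=-6.471: |R|=1.04973 >1
  x=-6.438: |R|=1.04641 >1
So |R|<1 on (-6.0000, 0).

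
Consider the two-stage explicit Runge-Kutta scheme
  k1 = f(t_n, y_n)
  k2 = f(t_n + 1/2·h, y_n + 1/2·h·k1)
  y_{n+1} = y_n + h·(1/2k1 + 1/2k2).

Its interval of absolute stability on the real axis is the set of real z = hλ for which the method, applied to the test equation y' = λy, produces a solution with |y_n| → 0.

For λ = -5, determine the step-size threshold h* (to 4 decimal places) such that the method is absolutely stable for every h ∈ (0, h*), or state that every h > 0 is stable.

(-4.0000,0); λ=-5 ⇒ h* = (4)/5 = 0.8000.

On y'=λy, z=hλ:
  k1=λy_n ⇒ h·k1=z·y_n;  k2=λ(1+1/2z)y_n ⇒ h·k2=z(1+1/2z)y_n
  y_{n+1}/y_n = 1 + 1/2z + 1/2z(1+1/2z) = 1 + z + 1/4z²
  so R(z) = 1 + z + 1/4z².

Need |R(x)|<1, x<0.
x=-1.67: |R|=0.0272
R=1: x+1/4x²=0 ⇒ x=−4=-4.0000; min R=1−1/(4·1/4)=0.0000>−1
Confirm numerically:
  x=-3.968: |R|=0.96826 <1
  x=-3.938: |R|=0.93896 <1
  x=-3.394: |R|=0.48581 <1
  x=-2.396: |R|=0.03920 <1
  x=-4.253: |R|=1.26900 >1
  x=-4.239: |R|=1.25328 >1
  x=-4.191: |R|=1.20012 >1
So |R|<1 on (-4.0000, 0).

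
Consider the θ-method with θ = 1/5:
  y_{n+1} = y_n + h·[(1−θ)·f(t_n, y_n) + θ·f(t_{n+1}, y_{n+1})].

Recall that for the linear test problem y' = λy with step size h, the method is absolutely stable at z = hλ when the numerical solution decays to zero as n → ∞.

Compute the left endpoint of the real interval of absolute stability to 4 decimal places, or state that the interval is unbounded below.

Test eqn y'=λy, z=hλ:
  y_{n+1} = y_n + z·[4/5·y_n + 1/5·y_{n+1}] ⇒ (1 − 1/5z)y_{n+1} = (1 + 4/5z)y_n
  R(z) = (1 + 4/5z)/(1 − 1/5z).

Need |R(x)|<1, x<0.
x=-1.72: |R|=0.2798
R=−1: 1+4/5x = −1+1/5x ⇒ -3/5x=2 ⇒ x=2/(-3/5)=-3.3333
Confirm numerically:
  x=-2.725: |R|=0.76375 <1
  x=-2.705: |R|=0.75535 <1
  x=-1.884: |R|=0.36839 <1
  x=-3.719: |R|=1.13270 >1
  x=-3.713: |R|=1.13072 >1
  x=-3.417: |R|=1.02982 >1
Interval (-3.3333, 0).

z* = -3.3333.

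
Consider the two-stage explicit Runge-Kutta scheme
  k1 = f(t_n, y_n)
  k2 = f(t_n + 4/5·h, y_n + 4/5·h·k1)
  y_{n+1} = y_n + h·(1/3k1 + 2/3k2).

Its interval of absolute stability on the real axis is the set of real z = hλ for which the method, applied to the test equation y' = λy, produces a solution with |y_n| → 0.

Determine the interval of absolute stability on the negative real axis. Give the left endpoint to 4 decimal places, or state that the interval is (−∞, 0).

z∈(-1.8750,0).

With y'=λy (z=hλ):
  k1=λy_n ⇒ h·k1=z·y_n;  k2=λ(1+4/5z)y_n ⇒ h·k2=z(1+4/5z)y_n
  y_{n+1}/y_n = 1 + 1/3z + 2/3z(1+4/5z) = 1 + z + 8/15z²
  Hence R(z) = 1 + z + 8/15z².

Need |R(x)|<1, x<0.
x=-1.14: |R|=0.5531
R=1: x+8/15x²=0 ⇒ x=−15/8=-1.8750; min R=1−1/(4·8/15)=0.5312>−1
Confirm numerically:
  x=-1.549: |R|=0.73068 <1
  x=-1.470: |R|=0.68248 <1
  x=-1.166: |R|=0.55910 <1
  x=-2.349: |R|=1.59383 >1
  x=-2.340: |R|=1.58032 >1
Stable set (-1.8750, 0).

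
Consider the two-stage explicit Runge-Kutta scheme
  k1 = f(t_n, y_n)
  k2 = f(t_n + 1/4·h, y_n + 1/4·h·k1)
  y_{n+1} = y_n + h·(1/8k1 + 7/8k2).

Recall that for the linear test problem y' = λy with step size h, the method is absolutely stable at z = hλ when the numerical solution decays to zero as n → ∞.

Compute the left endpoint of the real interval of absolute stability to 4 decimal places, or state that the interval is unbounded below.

On y'=λy, z=hλ:
  k1=λy_n ⇒ h·k1=z·y_n;  k2=λ(1+1/4z)y_n ⇒ h·k2=z(1+1/4z)y_n
  y_{n+1}/y_n = 1 + 1/8z + 7/8z(1+1/4z) = 1 + z + 7/32z²
  so R(z) = 1 + z + 7/32z².

Solve |R(x)|<1 on ℝ⁻.
x=-0.8: |R|=0.3400
R=1: x+7/32x²=0 ⇒ x=−32/7=-4.5714; min R=1−1/(4·7/32)=-0.1429>−1
Confirm numerically:
  x=-4.163: |R|=0.62806 <1
  x=-2.871: |R|=0.06792 <1
  x=-2.409: |R|=0.13953 <1
  x=-5.032: |R|=1.50697 >1
  x=-4.677: |R|=1.10801 >1
Interval (-4.5714, 0).

z* = -4.5714.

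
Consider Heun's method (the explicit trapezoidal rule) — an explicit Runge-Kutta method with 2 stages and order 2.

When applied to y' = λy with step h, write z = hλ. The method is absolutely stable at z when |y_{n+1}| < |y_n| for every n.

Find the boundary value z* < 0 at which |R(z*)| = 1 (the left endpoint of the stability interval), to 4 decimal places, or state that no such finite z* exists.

z* = -2.0000.

On y'=λy, z=hλ:
  order 2, 2-stage ⇒ R(z)=1+z+z^2/2
  (e.g. R(-0.77)=0.52645, |R|=0.52645)

Find x<0 with |R(x)|<1.
x=-0.77: |R|=0.5264
|R(-2.05)|=1.0512 |R(-1.45)|=0.6013
Bisect:
  x_lo=-2.3244 |R|=1.3771  x_hi=-0.1453 |R|=0.8653
  mid=-1.23487 |R|=0.52758 →hi
  mid=-1.77965 |R|=0.80393 →hi
  mid=-2.05205 |R|=1.05340 →lo
  mid=-1.91585 |R|=0.91939 →hi
  mid=-1.98395 |R|=0.98408 →hi
  mid=-2.01800 |R|=1.01816 →lo
  mid=-2.00097 |R|=1.00097 →lo
  mid=-1.99246 |R|=0.99249 →hi
  mid=-1.99672 |R|=0.99672 →hi
  mid=-1.99884 |R|=0.99885 →hi
  ...
  [-2.00004,-1.99991] ⇒ x*=-2.0000
So |R|<1 on (-2.0000, 0).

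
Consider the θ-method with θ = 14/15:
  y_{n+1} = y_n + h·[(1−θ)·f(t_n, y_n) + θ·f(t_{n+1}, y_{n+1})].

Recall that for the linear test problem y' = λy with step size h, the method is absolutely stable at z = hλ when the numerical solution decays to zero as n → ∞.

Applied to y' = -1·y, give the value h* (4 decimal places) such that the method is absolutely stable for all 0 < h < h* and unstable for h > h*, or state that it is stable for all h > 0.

Set f=λy, z=hλ:
  y_{n+1} = y_n + z·[1/15·y_n + 14/15·y_{n+1}] ⇒ (1 − 14/15z)y_{n+1} = (1 + 1/15z)y_n
  R(z) = (1 + 1/15z)/(1 − 14/15z).

Find x<0 with |R(x)|<1.
x=-0.93: |R|=0.5021
x=-2: |R|=0.3023
x=-10: |R|=0.0323
x=-100: |R|=0.0601
θ=14/15≥1/2 ⇒ |1+1/15x|<|1−14/15x| ∀x<0 ⇒ unbounded interval.

interval (−∞, 0). Any h>0 works for λ=-1.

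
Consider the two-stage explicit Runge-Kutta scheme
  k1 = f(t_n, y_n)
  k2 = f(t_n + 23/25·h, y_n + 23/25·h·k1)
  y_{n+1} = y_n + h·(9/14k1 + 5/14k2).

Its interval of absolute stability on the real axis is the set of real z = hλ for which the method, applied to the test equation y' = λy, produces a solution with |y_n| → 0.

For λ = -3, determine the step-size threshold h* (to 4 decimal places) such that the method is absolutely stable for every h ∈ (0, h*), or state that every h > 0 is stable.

Set f=λy, z=hλ:
  k1=λy_n ⇒ h·k1=z·y_n;  k2=λ(1+23/25z)y_n ⇒ h·k2=z(1+23/25z)y_n
  y_{n+1}/y_n = 1 + 9/14z + 5/14z(1+23/25z) = 1 + z + 23/70z²
  R(z) = 1 + z + 23/70z².

Boundary: |R(x)|=1, x<0.
x=-1.03: |R|=0.3186
R=1: x+23/70x²=0 ⇒ x=−70/23=-3.0435; min R=1−1/(4·23/70)=0.2391>−1
Confirm numerically:
  x=-2.965: |R|=0.92355 <1
  x=-2.824: |R|=0.79635 <1
  x=-2.304: |R|=0.44019 <1
  x=-3.625: |R|=1.69263 >1
  x=-3.491: |R|=1.51333 >1
  x=-3.370: |R|=1.36155 >1
Interval (-3.0435, 0).

(-3.0435,0); λ=-3 ⇒ h* = (70/23)/3 = 1.0145.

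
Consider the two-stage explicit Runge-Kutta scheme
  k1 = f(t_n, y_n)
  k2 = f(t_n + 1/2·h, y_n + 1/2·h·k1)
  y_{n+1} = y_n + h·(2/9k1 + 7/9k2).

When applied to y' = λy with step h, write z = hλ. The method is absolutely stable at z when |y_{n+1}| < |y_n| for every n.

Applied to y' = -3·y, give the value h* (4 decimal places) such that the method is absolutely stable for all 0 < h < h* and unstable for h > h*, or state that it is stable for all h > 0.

(-2.5714,0); λ=-3 ⇒ h* = (18/7)/3 = 0.8571.

With y'=λy (z=hλ):
  k1=λy_n ⇒ h·k1=z·y_n;  k2=λ(1+1/2z)y_n ⇒ h·k2=z(1+1/2z)y_n
  y_{n+1}/y_n = 1 + 2/9z + 7/9z(1+1/2z) = 1 + z + 7/18z²
  ⇒ R(z) = 1 + z + 7/18z².

Need |R(x)|<1, x<0.
x=-0.67: |R|=0.5046
R=1: x+7/18x²=0 ⇒ x=−18/7=-2.5714; min R=1−1/(4·7/18)=0.3571>−1
Confirm numerically:
  x=-2.546: |R|=0.97482 <1
  x=-1.774: |R|=0.44986 <1
  x=-1.374: |R|=0.36017 <1
  x=-1.314: |R|=0.35745 <1
  x=-3.051: |R|=1.56901 >1
  x=-2.662: |R|=1.09376 >1
So |R|<1 on (-2.5714, 0).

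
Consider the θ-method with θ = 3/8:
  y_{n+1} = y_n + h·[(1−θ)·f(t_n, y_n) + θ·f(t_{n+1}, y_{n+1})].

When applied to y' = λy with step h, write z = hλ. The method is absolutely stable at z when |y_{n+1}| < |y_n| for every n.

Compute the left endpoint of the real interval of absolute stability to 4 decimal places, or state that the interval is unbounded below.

Test eqn y'=λy, z=hλ:
  y_{n+1} = y_n + z·[5/8·y_n + 3/8·y_{n+1}] ⇒ (1 − 3/8z)y_{n+1} = (1 + 5/8z)y_n
  so R(z) = (1 + 5/8z)/(1 − 3/8z).

Find x<0 with |R(x)|<1.
x=-1.13: |R|=0.2063
R=−1: 1+5/8x = −1+3/8x ⇒ -1/4x=2 ⇒ x=2/(-1/4)=-8.0000
Confirm numerically:
  x=-6.713: |R|=0.90853 <1
  x=-6.647: |R|=0.90315 <1
  x=-4.249: |R|=0.63841 <1
  x=-4.176: |R|=0.62744 <1
  x=-8.407: |R|=1.02450 >1
  x=-8.176: |R|=1.01082 >1
Stable set (-8.0000, 0).

left endpoint -8.0000.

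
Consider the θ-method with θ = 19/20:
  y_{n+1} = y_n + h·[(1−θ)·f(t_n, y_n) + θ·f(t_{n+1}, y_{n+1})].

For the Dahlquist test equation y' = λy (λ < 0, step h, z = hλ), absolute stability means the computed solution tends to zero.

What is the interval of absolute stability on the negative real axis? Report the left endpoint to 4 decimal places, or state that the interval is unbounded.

Set f=λy, z=hλ:
  y_{n+1} = y_n + z·[1/20·y_n + 19/20·y_{n+1}] ⇒ (1 − 19/20z)y_{n+1} = (1 + 1/20z)y_n
  so R(z) = (1 + 1/20z)/(1 − 19/20z).

Find x<0 with |R(x)|<1.
x=-1.12: |R|=0.4574
x=-2: |R|=0.3103
x=-10: |R|=0.0476
x=-100: |R|=0.0417
θ=19/20≥1/2 ⇒ |1+1/20x|<|1−19/20x| ∀x<0 ⇒ interval (−∞,0).

(−∞, 0) — no finite endpoint.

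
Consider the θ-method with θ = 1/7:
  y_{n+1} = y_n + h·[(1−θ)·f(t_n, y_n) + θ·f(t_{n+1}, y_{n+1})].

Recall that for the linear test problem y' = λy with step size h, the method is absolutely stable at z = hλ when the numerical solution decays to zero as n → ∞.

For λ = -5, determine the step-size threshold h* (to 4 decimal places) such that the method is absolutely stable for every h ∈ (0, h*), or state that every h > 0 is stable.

(-2.8000,0); λ=-5 ⇒ h* = (14/5)/5 = 0.5600.

With y'=λy (z=hλ):
  y_{n+1} = y_n + z·[6/7·y_n + 1/7·y_{n+1}] ⇒ (1 − 1/7z)y_{n+1} = (1 + 6/7z)y_n
  so R(z) = (1 + 6/7z)/(1 − 1/7z).

Find x<0 with |R(x)|<1.
x=-1.33: |R|=0.1176
R=−1: 1+6/7x = −1+1/7x ⇒ -5/7x=2 ⇒ x=2/(-5/7)=-2.8000
Confirm numerically:
  x=-1.933: |R|=0.51472 <1
  x=-1.891: |R|=0.48881 <1
  x=-1.823: |R|=0.44633 <1
  x=-1.763: |R|=0.40831 <1
  x=-2.963: |R|=1.08180 >1
  x=-2.954: |R|=1.07736 >1
  x=-2.872: |R|=1.03647 >1
Stable set (-2.8000, 0).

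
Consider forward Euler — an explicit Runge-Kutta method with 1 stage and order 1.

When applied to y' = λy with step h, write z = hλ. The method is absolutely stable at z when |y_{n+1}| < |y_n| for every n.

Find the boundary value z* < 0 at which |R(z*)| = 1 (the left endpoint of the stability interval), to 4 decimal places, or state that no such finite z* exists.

z* = -2.0000.

Test eqn y'=λy, z=hλ:
  order 1, 1-stage ⇒ R(z)=1+z
  (e.g. R(-1.03)=-0.03000, |R|=0.03000)

Solve |R(x)|<1 on ℝ⁻.
x=-1.03: |R|=0.0300
|R(-1.39)|=0.3900 |R(-0.8)|=0.2000 |R(-0.78)|=0.2200
Bisect:
  x_lo=-2.3291 |R|=1.3291  x_hi=-0.2310 |R|=0.7690
  mid=-1.28007 |R|=0.28007 →hi
  mid=-1.80461 |R|=0.80461 →hi
  mid=-2.06687 |R|=1.06687 →lo
  mid=-1.93574 |R|=0.93574 →hi
  mid=-2.00131 |R|=1.00131 →lo
  mid=-1.96852 |R|=0.96852 →hi
  mid=-1.98492 |R|=0.98492 →hi
  ...
  [-2.00003,-1.99990] ⇒ x*=-2.0000
Interval (-2.0000, 0).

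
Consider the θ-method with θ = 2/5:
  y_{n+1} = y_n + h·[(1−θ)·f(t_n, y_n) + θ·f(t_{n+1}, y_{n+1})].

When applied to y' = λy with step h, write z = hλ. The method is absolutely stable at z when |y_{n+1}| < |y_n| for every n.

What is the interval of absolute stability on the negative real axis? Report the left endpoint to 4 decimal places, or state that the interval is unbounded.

On y'=λy, z=hλ:
  y_{n+1} = y_n + z·[3/5·y_n + 2/5·y_{n+1}] ⇒ (1 − 2/5z)y_{n+1} = (1 + 3/5z)y_n
  ⇒ R(z) = (1 + 3/5z)/(1 − 2/5z).

Solve |R(x)|<1 on ℝ⁻.
x=-0.86: |R|=0.3601
R=−1: 1+3/5x = −1+2/5x ⇒ -1/5x=2 ⇒ x=2/(-1/5)=-10.0000
Confirm numerically:
  x=-9.061: |R|=0.95939 <1
  x=-6.606: |R|=0.81364 <1
  x=-5.661: |R|=0.73416 <1
  x=-10.598: |R|=1.02283 >1
  x=-10.405: |R|=1.01569 >1
Stable set (-10.0000, 0).

z∈(-10.0000,0).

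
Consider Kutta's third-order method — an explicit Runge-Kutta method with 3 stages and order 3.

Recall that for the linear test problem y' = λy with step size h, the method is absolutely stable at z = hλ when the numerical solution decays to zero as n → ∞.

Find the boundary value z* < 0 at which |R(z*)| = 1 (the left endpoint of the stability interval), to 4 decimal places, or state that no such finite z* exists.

With y'=λy (z=hλ):
  order 3, 3-stage ⇒ R(z)=1+z+z^2/2+z^3/6
  (e.g. R(-1.76)=-0.11983, |R|=0.11983)

Solve |R(x)|<1 on ℝ⁻.
x=-1.76: |R|=0.1198
|R(-2.75)|=1.4349 |R(-2.24)|=0.6044 |R(-0.88)|=0.3936
Bisect:
  x_lo=-2.9020 |R|=1.7645  x_hi=-0.0577 |R|=0.9439
  mid=-1.47988 |R|=0.07497 →hi
  mid=-2.19095 |R|=0.54367 →hi
  mid=-2.54648 |R|=1.05634 →lo
  mid=-2.36872 |R|=0.77838 →hi
  mid=-2.45760 |R|=0.91160 →hi
  mid=-2.50204 |R|=0.98249 →hi
  mid=-2.52426 |R|=1.01904 →lo
  mid=-2.51315 |R|=1.00067 →lo
  mid=-2.50760 |R|=0.99156 →hi
  ...
  [-2.51281,-2.51263] ⇒ x*=-2.5127
Stable set (-2.5127, 0).

left endpoint -2.5127.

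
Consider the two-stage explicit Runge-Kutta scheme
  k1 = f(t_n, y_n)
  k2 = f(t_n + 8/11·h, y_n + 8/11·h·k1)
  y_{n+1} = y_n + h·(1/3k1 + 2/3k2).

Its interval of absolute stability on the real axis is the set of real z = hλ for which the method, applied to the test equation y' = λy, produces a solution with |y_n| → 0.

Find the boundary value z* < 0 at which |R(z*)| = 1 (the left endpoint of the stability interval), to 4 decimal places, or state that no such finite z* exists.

Test eqn y'=λy, z=hλ:
  k1=λy_n ⇒ h·k1=z·y_n;  k2=λ(1+8/11z)y_n ⇒ h·k2=z(1+8/11z)y_n
  y_{n+1}/y_n = 1 + 1/3z + 2/3z(1+8/11z) = 1 + z + 16/33z²
  R(z) = 1 + z + 16/33z².

Need |R(x)|<1, x<0.
x=-1.75: |R|=0.7348
R=1: x+16/33x²=0 ⇒ x=−33/16=-2.0625; min R=1−1/(4·16/33)=0.4844>−1
Confirm numerically:
  x=-1.504: |R|=0.59274 <1
  x=-1.426: |R|=0.55993 <1
  x=-0.940: |R|=0.48841 <1
  x=-2.294: |R|=1.25748 >1
  x=-2.209: |R|=1.15691 >1
  x=-2.130: |R|=1.06971 >1
Stable set (-2.0625, 0).

left endpoint -2.0625.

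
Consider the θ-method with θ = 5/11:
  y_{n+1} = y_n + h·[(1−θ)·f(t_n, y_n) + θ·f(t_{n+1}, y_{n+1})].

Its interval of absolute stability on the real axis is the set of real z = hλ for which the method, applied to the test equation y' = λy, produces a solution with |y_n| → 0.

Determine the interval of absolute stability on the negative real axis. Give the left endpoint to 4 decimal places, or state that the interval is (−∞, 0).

With y'=λy (z=hλ):
  y_{n+1} = y_n + z·[6/11·y_n + 5/11·y_{n+1}] ⇒ (1 − 5/11z)y_{n+1} = (1 + 6/11z)y_n
  R(z) = (1 + 6/11z)/(1 − 5/11z).

Solve |R(x)|<1 on ℝ⁻.
x=-0.87: |R|=0.3765
R=−1: 1+6/11x = −1+5/11x ⇒ -1/11x=2 ⇒ x=2/(-1/11)=-22.0000
Confirm numerically:
  x=-21.959: |R|=0.99966 <1
  x=-21.190: |R|=0.99307 <1
  x=-15.146: |R|=0.92097 <1
  x=-22.246: |R|=1.00201 >1
  x=-22.085: |R|=1.00070 >1
So |R|<1 on (-22.0000, 0).

(-22.0000, 0).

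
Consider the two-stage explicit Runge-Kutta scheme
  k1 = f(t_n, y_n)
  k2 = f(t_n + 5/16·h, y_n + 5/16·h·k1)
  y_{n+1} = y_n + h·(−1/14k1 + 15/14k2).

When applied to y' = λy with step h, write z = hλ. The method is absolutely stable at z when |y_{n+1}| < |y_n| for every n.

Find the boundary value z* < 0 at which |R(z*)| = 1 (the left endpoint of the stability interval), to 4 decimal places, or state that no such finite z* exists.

Set f=λy, z=hλ:
  k1=λy_n ⇒ h·k1=z·y_n;  k2=λ(1+5/16z)y_n ⇒ h·k2=z(1+5/16z)y_n
  y_{n+1}/y_n = 1 − 1/14z + 15/14z(1+5/16z) = 1 + z + 75/224z²
  R(z) = 1 + z + 75/224z².

Solve |R(x)|<1 on ℝ⁻.
x=-0.97: |R|=0.3450
R=1: x+75/224x²=0 ⇒ x=−224/75=-2.9867; min R=1−1/(4·75/224)=0.2533>−1
Confirm numerically:
  x=-2.763: |R|=0.79308 <1
  x=-2.729: |R|=0.76456 <1
  x=-2.332: |R|=0.48883 <1
  x=-1.554: |R|=0.25457 <1
  x=-3.317: |R|=1.36687 >1
  x=-3.161: |R|=1.18451 >1
Interval (-2.9867, 0).

z* = -2.9867.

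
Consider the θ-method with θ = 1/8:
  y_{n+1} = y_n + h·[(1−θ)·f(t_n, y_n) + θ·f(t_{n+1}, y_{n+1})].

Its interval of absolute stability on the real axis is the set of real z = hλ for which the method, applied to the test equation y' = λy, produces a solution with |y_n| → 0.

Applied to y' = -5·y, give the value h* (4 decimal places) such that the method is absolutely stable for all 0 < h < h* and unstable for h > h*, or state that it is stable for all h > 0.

(-2.6667,0); λ=-5 ⇒ h* = (8/3)/5 = 0.5333.

Set f=λy, z=hλ:
  y_{n+1} = y_n + z·[7/8·y_n + 1/8·y_{n+1}] ⇒ (1 − 1/8z)y_{n+1} = (1 + 7/8z)y_n
  ⇒ R(z) = (1 + 7/8z)/(1 − 1/8z).

Find x<0 with |R(x)|<1.
x=-1.38: |R|=0.1770
R=−1: 1+7/8x = −1+1/8x ⇒ -3/4x=2 ⇒ x=2/(-3/4)=-2.6667
Confirm numerically:
  x=-1.690: |R|=0.39525 <1
  x=-1.289: |R|=0.11013 <1
  x=-1.164: |R|=0.01615 <1
  x=-2.895: |R|=1.12575 >1
  x=-2.776: |R|=1.06088 >1
So |R|<1 on (-2.6667, 0).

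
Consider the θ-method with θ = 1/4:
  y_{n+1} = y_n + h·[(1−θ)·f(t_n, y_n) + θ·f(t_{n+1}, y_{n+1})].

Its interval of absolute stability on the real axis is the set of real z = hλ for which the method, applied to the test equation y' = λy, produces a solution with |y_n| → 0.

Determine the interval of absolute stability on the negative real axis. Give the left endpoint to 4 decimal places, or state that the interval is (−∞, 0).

(-4.0000, 0).

Set f=λy, z=hλ:
  y_{n+1} = y_n + z·[3/4·y_n + 1/4·y_{n+1}] ⇒ (1 − 1/4z)y_{n+1} = (1 + 3/4z)y_n
  Hence R(z) = (1 + 3/4z)/(1 − 1/4z).

Solve |R(x)|<1 on ℝ⁻.
x=-1.49: |R|=0.0856
R=−1: 1+3/4x = −1+1/4x ⇒ -1/2x=2 ⇒ x=2/(-1/2)=-4.0000
Confirm numerically:
  x=-3.010: |R|=0.71755 <1
  x=-2.514: |R|=0.54375 <1
  x=-1.898: |R|=0.28722 <1
  x=-4.442: |R|=1.10471 >1
  x=-4.164: |R|=1.04018 >1
So |R|<1 on (-4.0000, 0).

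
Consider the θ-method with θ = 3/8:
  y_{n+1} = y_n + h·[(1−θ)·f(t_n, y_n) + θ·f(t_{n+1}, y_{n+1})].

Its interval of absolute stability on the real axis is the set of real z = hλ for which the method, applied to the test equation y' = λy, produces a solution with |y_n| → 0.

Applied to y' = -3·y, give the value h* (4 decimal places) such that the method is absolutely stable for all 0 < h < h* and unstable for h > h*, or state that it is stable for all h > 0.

Test eqn y'=λy, z=hλ:
  y_{n+1} = y_n + z·[5/8·y_n + 3/8·y_{n+1}] ⇒ (1 − 3/8z)y_{n+1} = (1 + 5/8z)y_n
  ⇒ R(z) = (1 + 5/8z)/(1 − 3/8z).

Find x<0 with |R(x)|<1.
x=-1.39: |R|=0.0863
R=−1: 1+5/8x = −1+3/8x ⇒ -1/4x=2 ⇒ x=2/(-1/4)=-8.0000
Confirm numerically:
  x=-7.245: |R|=0.94922 <1
  x=-4.995: |R|=0.73853 <1
  x=-4.456: |R|=0.66829 <1
  x=-8.584: |R|=1.03461 >1
  x=-8.241: |R|=1.01473 >1
So |R|<1 on (-8.0000, 0).

(-8.0000,0); λ=-3 ⇒ h* = (8)/3 = 2.6667.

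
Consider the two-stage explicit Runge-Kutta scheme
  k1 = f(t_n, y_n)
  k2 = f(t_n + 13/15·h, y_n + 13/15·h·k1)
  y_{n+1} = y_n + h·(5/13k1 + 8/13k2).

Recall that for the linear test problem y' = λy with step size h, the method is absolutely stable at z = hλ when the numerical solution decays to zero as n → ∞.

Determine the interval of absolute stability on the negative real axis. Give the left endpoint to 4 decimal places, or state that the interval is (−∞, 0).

With y'=λy (z=hλ):
  k1=λy_n ⇒ h·k1=z·y_n;  k2=λ(1+13/15z)y_n ⇒ h·k2=z(1+13/15z)y_n
  y_{n+1}/y_n = 1 + 5/13z + 8/13z(1+13/15z) = 1 + z + 8/15z²
  Hence R(z) = 1 + z + 8/15z².

Need |R(x)|<1, x<0.
x=-0.82: |R|=0.5386
R=1: x+8/15x²=0 ⇒ x=−15/8=-1.8750; min R=1−1/(4·8/15)=0.5312>−1
Confirm numerically:
  x=-1.460: |R|=0.67685 <1
  x=-1.451: |R|=0.67188 <1
  x=-0.908: |R|=0.53171 <1
  x=-2.336: |R|=1.57434 >1
  x=-2.027: |R|=1.16432 >1
  x=-1.918: |R|=1.04399 >1
Interval (-1.8750, 0).

z∈(-1.8750,0).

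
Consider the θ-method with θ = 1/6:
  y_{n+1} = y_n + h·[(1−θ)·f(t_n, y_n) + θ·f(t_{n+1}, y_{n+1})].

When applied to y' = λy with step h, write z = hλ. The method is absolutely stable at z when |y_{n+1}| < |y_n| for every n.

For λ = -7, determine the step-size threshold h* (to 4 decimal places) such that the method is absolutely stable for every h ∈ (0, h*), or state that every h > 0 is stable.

Test eqn y'=λy, z=hλ:
  y_{n+1} = y_n + z·[5/6·y_n + 1/6·y_{n+1}] ⇒ (1 − 1/6z)y_{n+1} = (1 + 5/6z)y_n
  Hence R(z) = (1 + 5/6z)/(1 − 1/6z).

Find x<0 with |R(x)|<1.
x=-0.44: |R|=0.5901
R=−1: 1+5/6x = −1+1/6x ⇒ -2/3x=2 ⇒ x=2/(-2/3)=-3.0000
Confirm numerically:
  x=-2.831: |R|=0.92345 <1
  x=-2.303: |R|=0.66422 <1
  x=-2.129: |R|=0.57141 <1
  x=-3.569: |R|=1.23785 >1
  x=-3.533: |R|=1.22364 >1
  x=-3.123: |R|=1.05393 >1
Interval (-3.0000, 0).

(-3.0000,0); λ=-7 ⇒ h* = (3)/7 = 0.4286.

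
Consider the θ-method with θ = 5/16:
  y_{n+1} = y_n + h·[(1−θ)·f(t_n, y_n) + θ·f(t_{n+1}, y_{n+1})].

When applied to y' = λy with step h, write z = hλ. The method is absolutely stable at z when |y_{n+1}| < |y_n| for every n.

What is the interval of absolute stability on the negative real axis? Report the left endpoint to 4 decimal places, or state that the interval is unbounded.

(-5.3333, 0).

Test eqn y'=λy, z=hλ:
  y_{n+1} = y_n + z·[11/16·y_n + 5/16·y_{n+1}] ⇒ (1 − 5/16z)y_{n+1} = (1 + 11/16z)y_n
  ⇒ R(z) = (1 + 11/16z)/(1 − 5/16z).

Boundary: |R(x)|=1, x<0.
x=-0.4: |R|=0.6444
R=−1: 1+11/16x = −1+5/16x ⇒ -3/8x=2 ⇒ x=2/(-3/8)=-5.3333
Confirm numerically:
  x=-3.741: |R|=0.72471 <1
  x=-3.729: |R|=0.72215 <1
  x=-2.309: |R|=0.34122 <1
  x=-5.888: |R|=1.07324 >1
  x=-5.451: |R|=1.01632 >1
So |R|<1 on (-5.3333, 0).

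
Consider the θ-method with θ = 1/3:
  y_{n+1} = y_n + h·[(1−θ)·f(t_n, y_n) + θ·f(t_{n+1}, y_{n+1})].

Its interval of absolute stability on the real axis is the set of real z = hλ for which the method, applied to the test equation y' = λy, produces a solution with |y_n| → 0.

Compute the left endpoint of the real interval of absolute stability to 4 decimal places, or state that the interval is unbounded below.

With y'=λy (z=hλ):
  y_{n+1} = y_n + z·[2/3·y_n + 1/3·y_{n+1}] ⇒ (1 − 1/3z)y_{n+1} = (1 + 2/3z)y_n
  R(z) = (1 + 2/3z)/(1 − 1/3z).

Find x<0 with |R(x)|<1.
x=-1.19: |R|=0.1480
R=−1: 1+2/3x = −1+1/3x ⇒ -1/3x=2 ⇒ x=2/(-1/3)=-6.0000
Confirm numerically:
  x=-5.510: |R|=0.94242 <1
  x=-5.189: |R|=0.90096 <1
  x=-4.327: |R|=0.77167 <1
  x=-6.187: |R|=1.02035 >1
  x=-6.099: |R|=1.01088 >1
So |R|<1 on (-6.0000, 0).

z* = -6.0000.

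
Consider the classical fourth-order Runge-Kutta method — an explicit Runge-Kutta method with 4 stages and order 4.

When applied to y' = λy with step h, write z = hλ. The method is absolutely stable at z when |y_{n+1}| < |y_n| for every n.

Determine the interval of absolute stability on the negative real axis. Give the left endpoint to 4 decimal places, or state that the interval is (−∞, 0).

z∈(-2.7853,0).

With y'=λy (z=hλ):
  order 4, 4-stage ⇒ R(z)=1+z+z^2/2+z^3/6+z^4/24
  (e.g. R(-1.61)=0.27046, |R|=0.27046)

Solve |R(x)|<1 on ℝ⁻.
x=-1.61: |R|=0.2705
|R(-2.81)|=1.0379 |R(-1.77)|=0.2812 |R(-0.52)|=0.5948
Bisect:
  x_lo=-3.5505 |R|=2.9143  x_hi=-0.2240 |R|=0.7993
  mid=-1.88727 |R|=0.30188 →hi
  mid=-2.71889 |R|=0.90441 →hi
  mid=-3.13470 |R|=1.66790 →lo
  mid=-2.92679 |R|=1.23515 →lo
  mid=-2.82284 |R|=1.05810 →lo
  mid=-2.77086 |R|=0.97846 →hi
  mid=-2.79685 |R|=1.01757 →lo
  mid=-2.78386 |R|=0.99784 →hi
  mid=-2.79036 |R|=1.00766 →lo
  ...
  [-2.78548,-2.78528] ⇒ x*=-2.7853
Stable set (-2.7853, 0).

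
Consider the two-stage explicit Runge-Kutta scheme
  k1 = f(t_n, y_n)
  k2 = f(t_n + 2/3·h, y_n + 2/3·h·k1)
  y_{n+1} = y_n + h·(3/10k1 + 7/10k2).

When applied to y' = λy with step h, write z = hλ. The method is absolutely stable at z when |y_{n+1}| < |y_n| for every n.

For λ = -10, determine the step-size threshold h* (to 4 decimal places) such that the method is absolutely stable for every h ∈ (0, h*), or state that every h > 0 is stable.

Set f=λy, z=hλ:
  k1=λy_n ⇒ h·k1=z·y_n;  k2=λ(1+2/3z)y_n ⇒ h·k2=z(1+2/3z)y_n
  y_{n+1}/y_n = 1 + 3/10z + 7/10z(1+2/3z) = 1 + z + 7/15z²
  R(z) = 1 + z + 7/15z².

Need |R(x)|<1, x<0.
x=-1.58: |R|=0.5850
R=1: x+7/15x²=0 ⇒ x=−15/7=-2.1429; min R=1−1/(4·7/15)=0.4643>−1
Confirm numerically:
  x=-1.846: |R|=0.74427 <1
  x=-1.700: |R|=0.64867 <1
  x=-0.865: |R|=0.48417 <1
  x=-2.429: |R|=1.32435 >1
  x=-2.394: |R|=1.28058 >1
  x=-2.238: |R|=1.09937 >1
Stable set (-2.1429, 0).

(-2.1429,0); λ=-10 ⇒ h* = (15/7)/10 = 0.2143.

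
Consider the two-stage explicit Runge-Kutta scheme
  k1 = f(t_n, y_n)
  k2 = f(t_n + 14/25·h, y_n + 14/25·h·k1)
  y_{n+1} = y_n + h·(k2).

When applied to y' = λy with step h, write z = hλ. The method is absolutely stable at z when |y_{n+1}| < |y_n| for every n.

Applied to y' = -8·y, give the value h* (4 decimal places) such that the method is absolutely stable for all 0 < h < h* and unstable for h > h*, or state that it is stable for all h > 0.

(-1.7857,0); λ=-8 ⇒ h* = (25/14)/8 = 0.2232.

Test eqn y'=λy, z=hλ:
  k1=λy_n ⇒ h·k1=z·y_n;  k2=λ(1+14/25z)y_n ⇒ h·k2=z(1+14/25z)y_n
  y_{n+1}/y_n = 1 + z(1+14/25z) = 1 + z + 14/25z²
  Hence R(z) = 1 + z + 14/25z².

Boundary: |R(x)|=1, x<0.
x=-0.86: |R|=0.5542
R=1: x+14/25x²=0 ⇒ x=−25/14=-1.7857; min R=1−1/(4·14/25)=0.5536>−1
Confirm numerically:
  x=-1.756: |R|=0.97078 <1
  x=-1.552: |R|=0.79687 <1
  x=-1.282: |R|=0.63837 <1
  x=-0.964: |R|=0.55641 <1
  x=-2.276: |R|=1.62490 >1
  x=-1.987: |R|=1.22397 >1
Stable set (-1.7857, 0).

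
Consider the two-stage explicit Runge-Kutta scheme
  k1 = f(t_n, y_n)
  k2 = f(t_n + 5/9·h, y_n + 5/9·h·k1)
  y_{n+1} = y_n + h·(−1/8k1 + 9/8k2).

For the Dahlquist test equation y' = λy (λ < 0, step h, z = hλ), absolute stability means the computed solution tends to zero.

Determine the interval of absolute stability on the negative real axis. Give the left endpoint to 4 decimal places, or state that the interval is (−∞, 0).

(-1.6000, 0).

Set f=λy, z=hλ:
  k1=λy_n ⇒ h·k1=z·y_n;  k2=λ(1+5/9z)y_n ⇒ h·k2=z(1+5/9z)y_n
  y_{n+1}/y_n = 1 − 1/8z + 9/8z(1+5/9z) = 1 + z + 5/8z²
  ⇒ R(z) = 1 + z + 5/8z².

Find x<0 with |R(x)|<1.
x=-0.69: |R|=0.6076
R=1: x+5/8x²=0 ⇒ x=−8/5=-1.6000; min R=1−1/(4·5/8)=0.6000>−1
Confirm numerically:
  x=-1.435: |R|=0.85202 <1
  x=-1.429: |R|=0.84728 <1
  x=-1.300: |R|=0.75625 <1
  x=-1.969: |R|=1.45410 >1
  x=-1.887: |R|=1.33848 >1
  x=-1.842: |R|=1.27860 >1
Interval (-1.6000, 0).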